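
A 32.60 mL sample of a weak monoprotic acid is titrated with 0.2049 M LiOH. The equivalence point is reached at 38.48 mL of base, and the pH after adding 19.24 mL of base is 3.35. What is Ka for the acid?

4.5 x 10^-4

19.24 mL is half of the equivalence volume, so this is the half-equivalence point where [HA] = [A^-].
At half-equivalence pH = pKa, so pKa = 3.35.
Ka = 10^(-3.35) = 4.5 x 10^-4.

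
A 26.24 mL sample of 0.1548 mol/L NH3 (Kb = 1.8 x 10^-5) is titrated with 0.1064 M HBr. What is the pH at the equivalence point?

5.23

n(NH3) = 0.1548 x 0.02624 = 0.004062 mol; V(HBr) at equivalence = 0.004062/0.1064 = 0.03818 L.
At equivalence the base is fully converted to NH4+; total volume = 0.06442 L, so [NH4+] = 0.004062/0.06442 = 0.06306 M.
Ka(NH4+) = Kw/Kb = 1.0e-14 / 1.8 x 10^-5 = 5.56e-10.
[H^+] = sqrt(Ka x [NH4+]) = sqrt(5.56e-10 x 0.06306) = 5.92e-6 M.
pH = -log(5.92e-6) = 5.23.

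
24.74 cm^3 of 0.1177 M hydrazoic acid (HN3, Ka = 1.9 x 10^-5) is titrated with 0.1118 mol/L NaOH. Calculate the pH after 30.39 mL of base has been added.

n(acid) = 0.1177 x 0.02474 = 0.002912 mol; n(NaOH) added = 0.1118 x 0.03039 = 0.003398 mol.
Base is in excess by 0.003398 - 0.002912 = 0.0004857 mol in a total volume of 0.05513 L.
[OH^-] = 0.0004857/0.05513 = 0.008810 M, so pOH = 2.06 and pH = 14.00 - 2.06 = 11.94.

11.94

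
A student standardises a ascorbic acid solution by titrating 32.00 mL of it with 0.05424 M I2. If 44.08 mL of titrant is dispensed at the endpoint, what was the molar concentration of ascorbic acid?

0.0747 M

n(I2) = 0.05424 x 0.04408 = 0.002391 mol.
From the balanced equation, 1 mol I2 reacts with 1 mol ascorbic acid, so n(ascorbic acid) = 0.002391 x 1/1 = 0.002391 mol.
[ascorbic acid] = 0.002391 / 0.03200 L = 0.0747 M.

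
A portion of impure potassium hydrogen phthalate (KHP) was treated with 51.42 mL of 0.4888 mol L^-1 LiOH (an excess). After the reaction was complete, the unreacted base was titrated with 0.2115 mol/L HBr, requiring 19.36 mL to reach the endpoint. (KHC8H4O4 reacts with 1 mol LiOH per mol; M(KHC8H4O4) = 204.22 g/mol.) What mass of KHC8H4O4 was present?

Total n(LiOH) added = 0.4888 x 0.05142 = 0.02513 mol.
n(HBr) used = 0.2115 x 0.01936 = 0.004095 mol, which equals the excess n(LiOH).
So n(LiOH) consumed by the sample = 0.02513 - 0.004095 = 0.02104 mol.
n(KHC8H4O4) = 0.02104 / 1 = 0.02104 mol.
mass = 0.02104 mol x 204.22 g/mol = 4.30 g.

4.30 g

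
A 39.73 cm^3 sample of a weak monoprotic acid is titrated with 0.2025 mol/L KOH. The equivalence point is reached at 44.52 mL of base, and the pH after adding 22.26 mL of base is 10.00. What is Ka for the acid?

22.26 mL is half of the equivalence volume, so this is the half-equivalence point where [HA] = [A^-].
At half-equivalence pH = pKa, so pKa = 10.00.
Ka = 10^(-10.00) = 1.0 x 10^-10.

1.0 x 10^-10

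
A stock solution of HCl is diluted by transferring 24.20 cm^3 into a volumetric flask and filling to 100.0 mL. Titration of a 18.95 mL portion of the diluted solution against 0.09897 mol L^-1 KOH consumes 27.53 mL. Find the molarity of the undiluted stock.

n(KOH) = 0.09897 x 0.02753 = 0.002725 mol.
n(HCl) in the aliquot = 0.002725 mol.
[diluted HCl] = 0.002725 / 0.01895 = 0.1438 M.
Dilution factor = 100.0/24.20 = 4.132, so [stock] = 0.1438 x 4.132 = 0.594 M.

0.594 M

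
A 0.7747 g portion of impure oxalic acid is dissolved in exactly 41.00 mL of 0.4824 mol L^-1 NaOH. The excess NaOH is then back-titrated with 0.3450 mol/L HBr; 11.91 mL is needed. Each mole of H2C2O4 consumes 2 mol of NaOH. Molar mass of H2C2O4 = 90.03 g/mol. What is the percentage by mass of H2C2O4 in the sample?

Total n(NaOH) added = 0.4824 x 0.04100 = 0.01978 mol.
n(HBr) used = 0.3450 x 0.01191 = 0.004109 mol, which equals the excess n(NaOH).
So n(NaOH) consumed by the sample = 0.01978 - 0.004109 = 0.01567 mol.
n(H2C2O4) = 0.01567 / 2 = 0.007835 mol.
mass H2C2O4 = 0.007835 x 90.03 = 0.7054 g, so %H2C2O4 = 0.7054/0.7747 x 100 = 91.0%.

91.0%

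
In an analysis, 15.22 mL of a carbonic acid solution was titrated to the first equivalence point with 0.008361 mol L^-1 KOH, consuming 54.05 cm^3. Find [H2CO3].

n(KOH) = 0.008361 x 0.05405 = 0.0004519 mol.
At the first equivalence point, 1 mol OH^- react per mol H2CO3, so n(H2CO3) = 0.0004519 / 1 = 0.0004519 mol.
[H2CO3] = 0.0004519 / 0.01522 L = 0.0297 M.

0.0297 M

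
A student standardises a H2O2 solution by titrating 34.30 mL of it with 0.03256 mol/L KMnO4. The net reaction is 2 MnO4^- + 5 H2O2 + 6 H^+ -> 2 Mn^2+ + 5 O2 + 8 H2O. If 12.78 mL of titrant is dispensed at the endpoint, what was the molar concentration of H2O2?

n(KMnO4) = 0.03256 x 0.01278 = 0.0004161 mol.
From the balanced equation, 2 mol KMnO4 reacts with 5 mol H2O2, so n(H2O2) = 0.0004161 x 5/2 = 0.001040 mol.
[H2O2] = 0.001040 / 0.03430 L = 0.0303 M.

0.0303 M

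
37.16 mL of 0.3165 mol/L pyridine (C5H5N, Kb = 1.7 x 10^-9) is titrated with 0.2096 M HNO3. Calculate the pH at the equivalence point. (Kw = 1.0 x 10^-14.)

n(C5H5N) = 0.3165 x 0.03716 = 0.01176 mol; V(HNO3) at equivalence = 0.01176/0.2096 = 0.05611 L.
At equivalence the base is fully converted to C5H5NH+; total volume = 0.09327 L, so [C5H5NH+] = 0.01176/0.09327 = 0.1261 M.
Ka(C5H5NH+) = Kw/Kb = 1.0e-14 / 1.7 x 10^-9 = 5.88e-6.
[H^+] = sqrt(Ka x [C5H5NH+]) = sqrt(5.88e-6 x 0.1261) = 0.000861 M.
pH = -log(0.000861) = 3.06.

3.06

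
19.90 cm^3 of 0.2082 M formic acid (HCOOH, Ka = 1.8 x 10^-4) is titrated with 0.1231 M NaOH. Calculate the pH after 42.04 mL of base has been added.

12.22

n(acid) = 0.2082 x 0.01990 = 0.004143 mol; n(NaOH) added = 0.1231 x 0.04204 = 0.005175 mol.
Base is in excess by 0.005175 - 0.004143 = 0.001032 mol in a total volume of 0.06194 L.
[OH^-] = 0.001032/0.06194 = 0.01666 M, so pOH = 1.78 and pH = 14.00 - 1.78 = 12.22.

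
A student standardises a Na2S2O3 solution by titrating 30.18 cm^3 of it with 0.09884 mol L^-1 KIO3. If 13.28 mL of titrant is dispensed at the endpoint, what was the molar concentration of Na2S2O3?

n(KIO3) = 0.09884 x 0.01328 = 0.001313 mol.
From the balanced equation, 1 mol KIO3 reacts with 6 mol Na2S2O3, so n(Na2S2O3) = 0.001313 x 6/1 = 0.007876 mol.
[Na2S2O3] = 0.007876 / 0.03018 L = 0.261 M.

0.261 M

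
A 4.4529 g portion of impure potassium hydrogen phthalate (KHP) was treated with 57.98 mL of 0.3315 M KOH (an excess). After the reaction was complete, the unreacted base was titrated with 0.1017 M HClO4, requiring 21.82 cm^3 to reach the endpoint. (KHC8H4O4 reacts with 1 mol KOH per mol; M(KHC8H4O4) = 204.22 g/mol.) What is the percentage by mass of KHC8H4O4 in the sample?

Total n(KOH) added = 0.3315 x 0.05798 = 0.01922 mol.
n(HClO4) used = 0.1017 x 0.02182 = 0.002219 mol, which equals the excess n(KOH).
So n(KOH) consumed by the sample = 0.01922 - 0.002219 = 0.01700 mol.
n(KHC8H4O4) = 0.01700 / 1 = 0.01700 mol.
mass KHC8H4O4 = 0.01700 x 204.22 = 3.472 g, so %KHC8H4O4 = 3.472/4.4529 x 100 = 78.0%.

78.0%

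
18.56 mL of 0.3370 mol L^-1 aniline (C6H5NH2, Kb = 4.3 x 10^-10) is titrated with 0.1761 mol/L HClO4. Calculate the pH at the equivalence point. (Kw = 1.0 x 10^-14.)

2.79

n(C6H5NH2) = 0.3370 x 0.01856 = 0.006255 mol; V(HClO4) at equivalence = 0.006255/0.1761 = 0.03552 L.
At equivalence the base is fully converted to C6H5NH3+; total volume = 0.05408 L, so [C6H5NH3+] = 0.006255/0.05408 = 0.1157 M.
Ka(C6H5NH3+) = Kw/Kb = 1.0e-14 / 4.3 x 10^-10 = 2.33e-5.
[H^+] = sqrt(Ka x [C6H5NH3+]) = sqrt(2.33e-5 x 0.1157) = 0.00164 M.
pH = -log(0.00164) = 2.79.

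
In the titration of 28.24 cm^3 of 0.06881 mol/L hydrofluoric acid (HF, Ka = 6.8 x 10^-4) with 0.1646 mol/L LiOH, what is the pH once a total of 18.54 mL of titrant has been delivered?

n(acid) = 0.06881 x 0.02824 = 0.001943 mol; n(LiOH) added = 0.1646 x 0.01854 = 0.003052 mol.
Base is in excess by 0.003052 - 0.001943 = 0.001108 mol in a total volume of 0.04678 L.
[OH^-] = 0.001108/0.04678 = 0.02370 M, so pOH = 1.63 and pH = 14.00 - 1.63 = 12.37.

12.37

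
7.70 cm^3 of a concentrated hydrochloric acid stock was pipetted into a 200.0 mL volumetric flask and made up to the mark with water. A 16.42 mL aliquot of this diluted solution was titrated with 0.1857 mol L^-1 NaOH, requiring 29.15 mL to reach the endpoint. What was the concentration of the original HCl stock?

n(NaOH) = 0.1857 x 0.02915 = 0.005413 mol.
n(HCl) in the aliquot = 0.005413 mol.
[diluted HCl] = 0.005413 / 0.01642 = 0.3297 M.
Dilution factor = 200.0/7.700 = 25.97, so [stock] = 0.3297 x 25.97 = 8.56 M.

8.56 M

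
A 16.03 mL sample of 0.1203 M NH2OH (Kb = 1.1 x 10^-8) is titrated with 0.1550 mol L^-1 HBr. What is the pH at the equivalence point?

n(NH2OH) = 0.1203 x 0.01603 = 0.001928 mol; V(HBr) at equivalence = 0.001928/0.1550 = 0.01244 L.
At equivalence the base is fully converted to NH3OH+; total volume = 0.02847 L, so [NH3OH+] = 0.001928/0.02847 = 0.06773 M.
Ka(NH3OH+) = Kw/Kb = 1.0e-14 / 1.1 x 10^-8 = 9.09e-7.
[H^+] = sqrt(Ka x [NH3OH+]) = sqrt(9.09e-7 x 0.06773) = 0.000248 M.
pH = -log(0.000248) = 3.61.

3.61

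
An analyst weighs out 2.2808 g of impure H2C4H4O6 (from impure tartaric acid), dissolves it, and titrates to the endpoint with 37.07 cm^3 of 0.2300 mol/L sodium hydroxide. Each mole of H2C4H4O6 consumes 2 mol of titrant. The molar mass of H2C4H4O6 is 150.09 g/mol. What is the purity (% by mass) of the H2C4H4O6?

n(NaOH) = 0.2300 x 0.03707 = 0.008526 mol.
n(H2C4H4O6) = 0.008526 / 2 = 0.004263 mol.
mass of H2C4H4O6 = 0.004263 x 150.09 = 0.6398 g.
% purity = 0.6398 / 2.2808 x 100 = 28.1%.

28.1%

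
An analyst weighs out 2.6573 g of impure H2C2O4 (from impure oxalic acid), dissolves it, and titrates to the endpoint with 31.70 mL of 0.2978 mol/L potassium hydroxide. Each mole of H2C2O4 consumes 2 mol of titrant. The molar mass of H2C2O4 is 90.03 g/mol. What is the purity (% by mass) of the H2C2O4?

16.0%

n(KOH) = 0.2978 x 0.03170 = 0.009440 mol.
n(H2C2O4) = 0.009440 / 2 = 0.004720 mol.
mass of H2C2O4 = 0.004720 x 90.03 = 0.4250 g.
% purity = 0.4250 / 2.6573 x 100 = 16.0%.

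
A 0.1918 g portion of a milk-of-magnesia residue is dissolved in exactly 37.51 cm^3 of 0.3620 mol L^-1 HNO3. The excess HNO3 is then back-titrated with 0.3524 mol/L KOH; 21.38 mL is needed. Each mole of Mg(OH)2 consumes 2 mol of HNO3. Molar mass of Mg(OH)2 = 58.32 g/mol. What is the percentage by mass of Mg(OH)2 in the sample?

91.9%

Total n(HNO3) added = 0.3620 x 0.03751 = 0.01358 mol.
n(KOH) used = 0.3524 x 0.02138 = 0.007534 mol, which equals the excess n(HNO3).
So n(HNO3) consumed by the sample = 0.01358 - 0.007534 = 0.006044 mol.
n(Mg(OH)2) = 0.006044 / 2 = 0.003022 mol.
mass Mg(OH)2 = 0.003022 x 58.32 = 0.1763 g, so %Mg(OH)2 = 0.1763/0.1918 x 100 = 91.9%.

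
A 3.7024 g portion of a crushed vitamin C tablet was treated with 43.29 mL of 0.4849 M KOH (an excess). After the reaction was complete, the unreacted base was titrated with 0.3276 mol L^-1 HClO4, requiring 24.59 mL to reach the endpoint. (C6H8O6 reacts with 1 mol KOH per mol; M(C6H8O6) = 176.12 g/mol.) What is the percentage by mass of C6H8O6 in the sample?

Total n(KOH) added = 0.4849 x 0.04329 = 0.02099 mol.
n(HClO4) used = 0.3276 x 0.02459 = 0.008056 mol, which equals the excess n(KOH).
So n(KOH) consumed by the sample = 0.02099 - 0.008056 = 0.01294 mol.
n(C6H8O6) = 0.01294 / 1 = 0.01294 mol.
mass C6H8O6 = 0.01294 x 176.12 = 2.278 g, so %C6H8O6 = 2.278/3.7024 x 100 = 61.5%.

61.5%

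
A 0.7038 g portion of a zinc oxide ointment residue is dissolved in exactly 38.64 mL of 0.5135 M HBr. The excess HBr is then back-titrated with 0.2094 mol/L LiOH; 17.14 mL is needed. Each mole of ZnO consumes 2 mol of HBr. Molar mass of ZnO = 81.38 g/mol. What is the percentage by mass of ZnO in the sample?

Total n(HBr) added = 0.5135 x 0.03864 = 0.01984 mol.
n(LiOH) used = 0.2094 x 0.01714 = 0.003589 mol, which equals the excess n(HBr).
So n(HBr) consumed by the sample = 0.01984 - 0.003589 = 0.01625 mol.
n(ZnO) = 0.01625 / 2 = 0.008126 mol.
mass ZnO = 0.008126 x 81.38 = 0.6613 g, so %ZnO = 0.6613/0.7038 x 100 = 94.0%.

94.0%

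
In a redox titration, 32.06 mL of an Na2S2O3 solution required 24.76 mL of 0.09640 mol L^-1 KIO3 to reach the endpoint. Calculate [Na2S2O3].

n(KIO3) = 0.09640 x 0.02476 = 0.002387 mol.
From the balanced equation, 1 mol KIO3 reacts with 6 mol Na2S2O3, so n(Na2S2O3) = 0.002387 x 6/1 = 0.01432 mol.
[Na2S2O3] = 0.01432 / 0.03206 L = 0.447 M.

0.447 M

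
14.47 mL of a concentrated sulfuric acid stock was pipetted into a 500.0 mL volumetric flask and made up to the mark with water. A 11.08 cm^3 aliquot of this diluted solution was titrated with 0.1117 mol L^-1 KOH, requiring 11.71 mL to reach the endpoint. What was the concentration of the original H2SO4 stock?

2.04 M

n(KOH) = 0.1117 x 0.01171 = 0.001308 mol.
n(H2SO4) in the aliquot = 0.001308 x 1/2 = 0.0006540 mol.
[diluted H2SO4] = 0.0006540 / 0.01108 = 0.05903 M.
Dilution factor = 500.0/14.47 = 34.55, so [stock] = 0.05903 x 34.55 = 2.04 M.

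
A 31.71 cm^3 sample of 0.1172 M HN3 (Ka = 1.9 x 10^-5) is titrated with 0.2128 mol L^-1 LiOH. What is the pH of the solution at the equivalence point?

n(HN3) = 0.1172 x 0.03171 = 0.003716 mol; V(LiOH) at equivalence = 0.003716/0.2128 = 0.01746 L.
At equivalence all the acid is converted to N3-; total volume = 0.03171 + 0.01746 = 0.04917 L, so [N3-] = 0.003716/0.04917 = 0.07558 M.
Kb = Kw/Ka = 1.0e-14 / 1.9 x 10^-5 = 5.26e-10.
[OH^-] = sqrt(Kb x [N3-]) = sqrt(5.26e-10 x 0.07558) = 6.31e-6 M.
pOH = 5.20, so pH = 14.00 - 5.20 = 8.80.

8.80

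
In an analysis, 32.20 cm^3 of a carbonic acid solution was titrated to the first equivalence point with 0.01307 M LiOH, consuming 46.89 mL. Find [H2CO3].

n(LiOH) = 0.01307 x 0.04689 = 0.0006129 mol.
At the first equivalence point, 1 mol OH^- react per mol H2CO3, so n(H2CO3) = 0.0006129 / 1 = 0.0006129 mol.
[H2CO3] = 0.0006129 / 0.03220 L = 0.0190 M.

0.0190 M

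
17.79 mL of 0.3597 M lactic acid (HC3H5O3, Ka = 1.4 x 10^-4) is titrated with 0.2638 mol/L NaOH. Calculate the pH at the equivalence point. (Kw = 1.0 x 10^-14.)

8.52

n(HC3H5O3) = 0.3597 x 0.01779 = 0.006399 mol; V(NaOH) at equivalence = 0.006399/0.2638 = 0.02426 L.
At equivalence all the acid is converted to C3H5O3-; total volume = 0.01779 + 0.02426 = 0.04205 L, so [C3H5O3-] = 0.006399/0.04205 = 0.1522 M.
Kb = Kw/Ka = 1.0e-14 / 1.4 x 10^-4 = 7.14e-11.
[OH^-] = sqrt(Kb x [C3H5O3-]) = sqrt(7.14e-11 x 0.1522) = 3.30e-6 M.
pOH = 5.48, so pH = 14.00 - 5.48 = 8.52.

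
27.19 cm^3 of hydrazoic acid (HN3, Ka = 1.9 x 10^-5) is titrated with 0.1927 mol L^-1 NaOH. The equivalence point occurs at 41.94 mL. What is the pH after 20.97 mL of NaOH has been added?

20.97 mL is exactly half the equivalence volume (41.94/2), i.e. the half-equivalence point.
There, n(HA) = n(A^-), so pH = pKa = -log(1.9 x 10^-5) = 4.72.

4.72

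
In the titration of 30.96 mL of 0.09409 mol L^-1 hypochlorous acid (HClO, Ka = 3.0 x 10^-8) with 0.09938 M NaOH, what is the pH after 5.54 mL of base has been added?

6.89

Initial n(HClO) = 0.09409 x 0.03096 = 0.002913 mol.
n(NaOH) added = 0.09938 x 0.005540 = 0.0005506 mol, converting that many moles of HClO to ClO-.
Remaining n(HClO) = 0.002362 mol; n(ClO-) = 0.0005506 mol.
By Henderson-Hasselbalch, pH = pKa + log([A^-]/[HA]) = 7.52 + log(0.0005506/0.002362) = 7.52 + (-0.63) = 6.89.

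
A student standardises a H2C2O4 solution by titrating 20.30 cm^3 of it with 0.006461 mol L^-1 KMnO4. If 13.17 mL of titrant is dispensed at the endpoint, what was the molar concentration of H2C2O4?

0.0105 M

n(KMnO4) = 0.006461 x 0.01317 = 8.509e-5 mol.
From the balanced equation, 2 mol KMnO4 reacts with 5 mol H2C2O4, so n(H2C2O4) = 8.509e-5 x 5/2 = 0.0002127 mol.
[H2C2O4] = 0.0002127 / 0.02030 L = 0.0105 M.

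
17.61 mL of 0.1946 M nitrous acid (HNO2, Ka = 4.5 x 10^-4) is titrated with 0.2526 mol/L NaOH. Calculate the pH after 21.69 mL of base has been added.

12.72

n(acid) = 0.1946 x 0.01761 = 0.003427 mol; n(NaOH) added = 0.2526 x 0.02169 = 0.005479 mol.
Base is in excess by 0.005479 - 0.003427 = 0.002052 mol in a total volume of 0.03930 L.
[OH^-] = 0.002052/0.03930 = 0.05221 M, so pOH = 1.28 and pH = 14.00 - 1.28 = 12.72.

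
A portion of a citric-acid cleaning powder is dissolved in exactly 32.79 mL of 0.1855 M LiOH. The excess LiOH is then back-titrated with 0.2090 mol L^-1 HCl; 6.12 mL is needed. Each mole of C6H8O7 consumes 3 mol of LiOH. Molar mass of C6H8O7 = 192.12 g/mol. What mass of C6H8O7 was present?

Total n(LiOH) added = 0.1855 x 0.03279 = 0.006083 mol.
n(HCl) used = 0.2090 x 0.006120 = 0.001279 mol, which equals the excess n(LiOH).
So n(LiOH) consumed by the sample = 0.006083 - 0.001279 = 0.004803 mol.
n(C6H8O7) = 0.004803 / 3 = 0.001601 mol.
mass = 0.001601 mol x 192.12 g/mol = 0.308 g.

0.308 g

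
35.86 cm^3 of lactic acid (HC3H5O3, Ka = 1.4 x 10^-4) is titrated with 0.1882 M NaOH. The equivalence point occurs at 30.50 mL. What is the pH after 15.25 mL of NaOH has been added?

15.25 mL is exactly half the equivalence volume (30.50/2), i.e. the half-equivalence point.
There, n(HA) = n(A^-), so pH = pKa = -log(1.4 x 10^-4) = 3.85.

3.85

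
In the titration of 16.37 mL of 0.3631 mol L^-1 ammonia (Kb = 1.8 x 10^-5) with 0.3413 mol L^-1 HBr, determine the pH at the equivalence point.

5.00

n(NH3) = 0.3631 x 0.01637 = 0.005944 mol; V(HBr) at equivalence = 0.005944/0.3413 = 0.01742 L.
At equivalence the base is fully converted to NH4+; total volume = 0.03379 L, so [NH4+] = 0.005944/0.03379 = 0.1759 M.
Ka(NH4+) = Kw/Kb = 1.0e-14 / 1.8 x 10^-5 = 5.56e-10.
[H^+] = sqrt(Ka x [NH4+]) = sqrt(5.56e-10 x 0.1759) = 9.89e-6 M.
pH = -log(9.89e-6) = 5.00.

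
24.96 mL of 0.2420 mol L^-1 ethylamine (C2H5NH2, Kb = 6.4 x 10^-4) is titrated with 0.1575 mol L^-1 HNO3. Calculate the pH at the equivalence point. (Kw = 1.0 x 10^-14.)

n(C2H5NH2) = 0.2420 x 0.02496 = 0.006040 mol; V(HNO3) at equivalence = 0.006040/0.1575 = 0.03835 L.
At equivalence the base is fully converted to C2H5NH3+; total volume = 0.06331 L, so [C2H5NH3+] = 0.006040/0.06331 = 0.09541 M.
Ka(C2H5NH3+) = Kw/Kb = 1.0e-14 / 6.4 x 10^-4 = 1.56e-11.
[H^+] = sqrt(Ka x [C2H5NH3+]) = sqrt(1.56e-11 x 0.09541) = 1.22e-6 M.
pH = -log(1.22e-6) = 5.91.

5.91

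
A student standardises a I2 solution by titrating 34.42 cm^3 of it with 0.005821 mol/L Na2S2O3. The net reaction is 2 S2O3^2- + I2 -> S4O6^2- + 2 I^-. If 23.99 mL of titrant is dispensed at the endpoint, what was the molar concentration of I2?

n(Na2S2O3) = 0.005821 x 0.02399 = 0.0001396 mol.
From the balanced equation, 2 mol Na2S2O3 reacts with 1 mol I2, so n(I2) = 0.0001396 x 1/2 = 6.982e-5 mol.
[I2] = 6.982e-5 / 0.03442 L = 0.00203 M.

0.00203 M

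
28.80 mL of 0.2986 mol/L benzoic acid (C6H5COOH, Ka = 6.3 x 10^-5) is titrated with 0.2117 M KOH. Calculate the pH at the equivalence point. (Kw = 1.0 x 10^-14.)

8.65

n(C6H5COOH) = 0.2986 x 0.02880 = 0.008600 mol; V(KOH) at equivalence = 0.008600/0.2117 = 0.04062 L.
At equivalence all the acid is converted to C6H5COO-; total volume = 0.02880 + 0.04062 = 0.06942 L, so [C6H5COO-] = 0.008600/0.06942 = 0.1239 M.
Kb = Kw/Ka = 1.0e-14 / 6.3 x 10^-5 = 1.59e-10.
[OH^-] = sqrt(Kb x [C6H5COO-]) = sqrt(1.59e-10 x 0.1239) = 4.43e-6 M.
pOH = 5.35, so pH = 14.00 - 5.35 = 8.65.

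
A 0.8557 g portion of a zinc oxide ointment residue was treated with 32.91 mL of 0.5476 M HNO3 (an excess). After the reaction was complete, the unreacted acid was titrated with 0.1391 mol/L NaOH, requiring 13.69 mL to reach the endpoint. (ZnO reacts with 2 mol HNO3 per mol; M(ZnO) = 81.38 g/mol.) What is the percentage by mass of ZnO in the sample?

Total n(HNO3) added = 0.5476 x 0.03291 = 0.01802 mol.
n(NaOH) used = 0.1391 x 0.01369 = 0.001904 mol, which equals the excess n(HNO3).
So n(HNO3) consumed by the sample = 0.01802 - 0.001904 = 0.01612 mol.
n(ZnO) = 0.01612 / 2 = 0.008059 mol.
mass ZnO = 0.008059 x 81.38 = 0.6558 g, so %ZnO = 0.6558/0.8557 x 100 = 76.6%.

76.6%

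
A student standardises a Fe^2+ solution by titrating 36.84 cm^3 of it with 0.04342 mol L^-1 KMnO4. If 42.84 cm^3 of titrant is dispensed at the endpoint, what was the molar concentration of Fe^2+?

0.252 M

n(KMnO4) = 0.04342 x 0.04284 = 0.001860 mol.
From the balanced equation, 1 mol KMnO4 reacts with 5 mol Fe^2+, so n(Fe^2+) = 0.001860 x 5/1 = 0.009301 mol.
[Fe^2+] = 0.009301 / 0.03684 L = 0.252 M.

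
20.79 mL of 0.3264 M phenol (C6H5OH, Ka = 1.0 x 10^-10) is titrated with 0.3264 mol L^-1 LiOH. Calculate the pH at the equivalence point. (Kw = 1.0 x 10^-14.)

n(C6H5OH) = 0.3264 x 0.02079 = 0.006786 mol; V(LiOH) at equivalence = 0.006786/0.3264 = 0.02079 L.
At equivalence all the acid is converted to C6H5O-; total volume = 0.02079 + 0.02079 = 0.04158 L, so [C6H5O-] = 0.006786/0.04158 = 0.1632 M.
Kb = Kw/Ka = 1.0e-14 / 1.0 x 10^-10 = 0.000100.
[OH^-] = sqrt(Kb x [C6H5O-]) = sqrt(0.000100 x 0.1632) = 0.00404 M.
pOH = 2.39, so pH = 14.00 - 2.39 = 11.61.

11.61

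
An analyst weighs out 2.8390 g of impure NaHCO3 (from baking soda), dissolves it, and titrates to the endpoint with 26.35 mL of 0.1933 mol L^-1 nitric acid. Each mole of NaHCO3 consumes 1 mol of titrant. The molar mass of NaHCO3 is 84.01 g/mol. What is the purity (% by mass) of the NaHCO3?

n(HNO3) = 0.1933 x 0.02635 = 0.005093 mol.
n(NaHCO3) = 0.005093 / 1 = 0.005093 mol.
mass of NaHCO3 = 0.005093 x 84.01 = 0.4279 g.
% purity = 0.4279 / 2.8390 x 100 = 15.1%.

15.1%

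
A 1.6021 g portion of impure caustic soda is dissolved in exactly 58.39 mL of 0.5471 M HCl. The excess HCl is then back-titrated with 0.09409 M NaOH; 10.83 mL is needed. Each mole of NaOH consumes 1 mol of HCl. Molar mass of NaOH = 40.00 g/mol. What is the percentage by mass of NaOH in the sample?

Total n(HCl) added = 0.5471 x 0.05839 = 0.03195 mol.
n(NaOH) used = 0.09409 x 0.01083 = 0.001019 mol, which equals the excess n(HCl).
So n(HCl) consumed by the sample = 0.03195 - 0.001019 = 0.03093 mol.
n(NaOH) = 0.03093 / 1 = 0.03093 mol.
mass NaOH = 0.03093 x 40.00 = 1.237 g, so %NaOH = 1.237/1.6021 x 100 = 77.2%.

77.2%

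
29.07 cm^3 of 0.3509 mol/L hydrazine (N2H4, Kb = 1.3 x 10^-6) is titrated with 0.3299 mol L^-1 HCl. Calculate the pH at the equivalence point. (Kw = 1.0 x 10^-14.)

4.44

n(N2H4) = 0.3509 x 0.02907 = 0.01020 mol; V(HCl) at equivalence = 0.01020/0.3299 = 0.03092 L.
At equivalence the base is fully converted to N2H5+; total volume = 0.05999 L, so [N2H5+] = 0.01020/0.05999 = 0.1700 M.
Ka(N2H5+) = Kw/Kb = 1.0e-14 / 1.3 x 10^-6 = 7.69e-9.
[H^+] = sqrt(Ka x [N2H5+]) = sqrt(7.69e-9 x 0.1700) = 3.62e-5 M.
pH = -log(3.62e-5) = 4.44.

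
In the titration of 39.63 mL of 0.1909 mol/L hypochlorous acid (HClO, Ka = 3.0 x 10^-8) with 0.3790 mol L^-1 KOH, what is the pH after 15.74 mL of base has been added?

Initial n(HClO) = 0.1909 x 0.03963 = 0.007565 mol.
n(KOH) added = 0.3790 x 0.01574 = 0.005965 mol, converting that many moles of HClO to ClO-.
Remaining n(HClO) = 0.001600 mol; n(ClO-) = 0.005965 mol.
By Henderson-Hasselbalch, pH = pKa + log([A^-]/[HA]) = 7.52 + log(0.005965/0.001600) = 7.52 + (+0.57) = 8.09.

8.09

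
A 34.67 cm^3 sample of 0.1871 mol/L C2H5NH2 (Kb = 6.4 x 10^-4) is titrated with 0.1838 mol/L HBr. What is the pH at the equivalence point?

n(C2H5NH2) = 0.1871 x 0.03467 = 0.006487 mol; V(HBr) at equivalence = 0.006487/0.1838 = 0.03529 L.
At equivalence the base is fully converted to C2H5NH3+; total volume = 0.06996 L, so [C2H5NH3+] = 0.006487/0.06996 = 0.09272 M.
Ka(C2H5NH3+) = Kw/Kb = 1.0e-14 / 6.4 x 10^-4 = 1.56e-11.
[H^+] = sqrt(Ka x [C2H5NH3+]) = sqrt(1.56e-11 x 0.09272) = 1.20e-6 M.
pH = -log(1.20e-6) = 5.92.

5.92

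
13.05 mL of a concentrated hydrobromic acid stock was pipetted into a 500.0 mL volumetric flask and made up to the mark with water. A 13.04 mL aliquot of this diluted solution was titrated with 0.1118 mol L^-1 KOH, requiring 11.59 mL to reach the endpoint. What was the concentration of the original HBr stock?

n(KOH) = 0.1118 x 0.01159 = 0.001296 mol.
n(HBr) in the aliquot = 0.001296 mol.
[diluted HBr] = 0.001296 / 0.01304 = 0.09937 M.
Dilution factor = 500.0/13.05 = 38.31, so [stock] = 0.09937 x 38.31 = 3.81 M.

3.81 M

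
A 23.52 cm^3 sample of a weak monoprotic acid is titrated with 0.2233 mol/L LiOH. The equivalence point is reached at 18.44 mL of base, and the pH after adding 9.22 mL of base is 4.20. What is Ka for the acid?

6.3 x 10^-5

9.22 mL is half of the equivalence volume, so this is the half-equivalence point where [HA] = [A^-].
At half-equivalence pH = pKa, so pKa = 4.20.
Ka = 10^(-4.20) = 6.3 x 10^-5.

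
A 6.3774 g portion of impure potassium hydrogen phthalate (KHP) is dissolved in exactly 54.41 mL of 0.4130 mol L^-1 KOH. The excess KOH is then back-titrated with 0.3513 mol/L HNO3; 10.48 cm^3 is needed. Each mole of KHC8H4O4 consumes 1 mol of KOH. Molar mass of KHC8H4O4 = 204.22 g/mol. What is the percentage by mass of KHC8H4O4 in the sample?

Total n(KOH) added = 0.4130 x 0.05441 = 0.02247 mol.
n(HNO3) used = 0.3513 x 0.01048 = 0.003682 mol, which equals the excess n(KOH).
So n(KOH) consumed by the sample = 0.02247 - 0.003682 = 0.01879 mol.
n(KHC8H4O4) = 0.01879 / 1 = 0.01879 mol.
mass KHC8H4O4 = 0.01879 x 204.22 = 3.837 g, so %KHC8H4O4 = 3.837/6.3774 x 100 = 60.2%.

60.2%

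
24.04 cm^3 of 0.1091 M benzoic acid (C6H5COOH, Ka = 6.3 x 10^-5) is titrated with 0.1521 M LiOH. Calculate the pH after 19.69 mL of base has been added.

11.93

n(acid) = 0.1091 x 0.02404 = 0.002623 mol; n(LiOH) added = 0.1521 x 0.01969 = 0.002995 mol.
Base is in excess by 0.002995 - 0.002623 = 0.0003721 mol in a total volume of 0.04373 L.
[OH^-] = 0.0003721/0.04373 = 0.008509 M, so pOH = 2.07 and pH = 14.00 - 2.07 = 11.93.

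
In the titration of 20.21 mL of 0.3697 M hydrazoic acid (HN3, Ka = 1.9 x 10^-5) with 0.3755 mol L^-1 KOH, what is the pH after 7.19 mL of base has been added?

4.47

Initial n(HN3) = 0.3697 x 0.02021 = 0.007472 mol.
n(KOH) added = 0.3755 x 0.007190 = 0.002700 mol, converting that many moles of HN3 to N3-.
Remaining n(HN3) = 0.004772 mol; n(N3-) = 0.002700 mol.
By Henderson-Hasselbalch, pH = pKa + log([A^-]/[HA]) = 4.72 + log(0.002700/0.004772) = 4.72 + (-0.25) = 4.47.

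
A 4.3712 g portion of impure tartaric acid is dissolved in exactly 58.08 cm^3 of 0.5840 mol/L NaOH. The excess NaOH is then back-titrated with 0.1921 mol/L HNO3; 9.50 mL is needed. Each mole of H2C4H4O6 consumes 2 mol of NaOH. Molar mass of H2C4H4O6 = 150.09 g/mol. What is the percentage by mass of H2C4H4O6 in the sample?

55.1%

Total n(NaOH) added = 0.5840 x 0.05808 = 0.03392 mol.
n(HNO3) used = 0.1921 x 0.009500 = 0.001825 mol, which equals the excess n(NaOH).
So n(NaOH) consumed by the sample = 0.03392 - 0.001825 = 0.03209 mol.
n(H2C4H4O6) = 0.03209 / 2 = 0.01605 mol.
mass H2C4H4O6 = 0.01605 x 150.09 = 2.408 g, so %H2C4H4O6 = 2.408/4.3712 x 100 = 55.1%.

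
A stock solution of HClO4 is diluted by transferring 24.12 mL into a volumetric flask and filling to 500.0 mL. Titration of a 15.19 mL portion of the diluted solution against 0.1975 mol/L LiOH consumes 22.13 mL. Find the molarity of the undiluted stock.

n(LiOH) = 0.1975 x 0.02213 = 0.004371 mol.
n(HClO4) in the aliquot = 0.004371 mol.
[diluted HClO4] = 0.004371 / 0.01519 = 0.2877 M.
Dilution factor = 500.0/24.12 = 20.73, so [stock] = 0.2877 x 20.73 = 5.96 M.

5.96 M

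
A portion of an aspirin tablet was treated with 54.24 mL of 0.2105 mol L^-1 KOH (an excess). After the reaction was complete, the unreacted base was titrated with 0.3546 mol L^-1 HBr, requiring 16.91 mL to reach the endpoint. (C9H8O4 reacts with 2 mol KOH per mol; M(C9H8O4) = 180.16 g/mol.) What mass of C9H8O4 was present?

0.488 g

Total n(KOH) added = 0.2105 x 0.05424 = 0.01142 mol.
n(HBr) used = 0.3546 x 0.01691 = 0.005996 mol, which equals the excess n(KOH).
So n(KOH) consumed by the sample = 0.01142 - 0.005996 = 0.005421 mol.
n(C9H8O4) = 0.005421 / 2 = 0.002711 mol.
mass = 0.002711 mol x 180.16 g/mol = 0.488 g.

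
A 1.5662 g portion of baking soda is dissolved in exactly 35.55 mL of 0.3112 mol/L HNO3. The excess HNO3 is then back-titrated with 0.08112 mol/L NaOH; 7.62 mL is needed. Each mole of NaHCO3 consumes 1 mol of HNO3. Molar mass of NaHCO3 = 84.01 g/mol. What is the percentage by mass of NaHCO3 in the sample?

Total n(HNO3) added = 0.3112 x 0.03555 = 0.01106 mol.
n(NaOH) used = 0.08112 x 0.007620 = 0.0006181 mol, which equals the excess n(HNO3).
So n(HNO3) consumed by the sample = 0.01106 - 0.0006181 = 0.01045 mol.
n(NaHCO3) = 0.01045 / 1 = 0.01045 mol.
mass NaHCO3 = 0.01045 x 84.01 = 0.8775 g, so %NaHCO3 = 0.8775/1.5662 x 100 = 56.0%.

56.0%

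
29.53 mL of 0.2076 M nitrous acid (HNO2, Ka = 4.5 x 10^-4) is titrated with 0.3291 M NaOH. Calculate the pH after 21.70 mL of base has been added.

12.30

n(acid) = 0.2076 x 0.02953 = 0.006130 mol; n(NaOH) added = 0.3291 x 0.02170 = 0.007141 mol.
Base is in excess by 0.007141 - 0.006130 = 0.001011 mol in a total volume of 0.05123 L.
[OH^-] = 0.001011/0.05123 = 0.01974 M, so pOH = 1.70 and pH = 14.00 - 1.70 = 12.30.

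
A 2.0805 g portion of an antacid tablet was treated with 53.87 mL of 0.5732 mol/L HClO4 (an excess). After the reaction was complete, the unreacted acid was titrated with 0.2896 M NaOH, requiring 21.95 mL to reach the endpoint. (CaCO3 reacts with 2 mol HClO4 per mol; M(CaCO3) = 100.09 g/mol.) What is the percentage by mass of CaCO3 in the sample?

Total n(HClO4) added = 0.5732 x 0.05387 = 0.03088 mol.
n(NaOH) used = 0.2896 x 0.02195 = 0.006357 mol, which equals the excess n(HClO4).
So n(HClO4) consumed by the sample = 0.03088 - 0.006357 = 0.02452 mol.
n(CaCO3) = 0.02452 / 2 = 0.01226 mol.
mass CaCO3 = 0.01226 x 100.09 = 1.227 g, so %CaCO3 = 1.227/2.0805 x 100 = 59.0%.

59.0%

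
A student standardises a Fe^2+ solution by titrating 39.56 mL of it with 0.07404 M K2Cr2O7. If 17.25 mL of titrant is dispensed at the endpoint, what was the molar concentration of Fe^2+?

n(K2Cr2O7) = 0.07404 x 0.01725 = 0.001277 mol.
From the balanced equation, 1 mol K2Cr2O7 reacts with 6 mol Fe^2+, so n(Fe^2+) = 0.001277 x 6/1 = 0.007663 mol.
[Fe^2+] = 0.007663 / 0.03956 L = 0.194 M.

0.194 M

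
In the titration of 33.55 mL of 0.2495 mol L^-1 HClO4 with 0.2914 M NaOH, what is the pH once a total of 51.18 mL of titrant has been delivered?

12.89

n(acid) = 0.2495 x 0.03355 = 0.008371 mol; n(NaOH) added = 0.2914 x 0.05118 = 0.01491 mol.
Base is in excess by 0.01491 - 0.008371 = 0.006543 mol in a total volume of 0.08473 L.
[OH^-] = 0.006543/0.08473 = 0.07722 M, so pOH = 1.11 and pH = 14.00 - 1.11 = 12.89.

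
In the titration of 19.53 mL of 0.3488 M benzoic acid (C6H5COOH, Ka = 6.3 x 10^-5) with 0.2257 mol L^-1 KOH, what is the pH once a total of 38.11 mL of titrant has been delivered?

n(acid) = 0.3488 x 0.01953 = 0.006812 mol; n(KOH) added = 0.2257 x 0.03811 = 0.008601 mol.
Base is in excess by 0.008601 - 0.006812 = 0.001789 mol in a total volume of 0.05764 L.
[OH^-] = 0.001789/0.05764 = 0.03104 M, so pOH = 1.51 and pH = 14.00 - 1.51 = 12.49.

12.49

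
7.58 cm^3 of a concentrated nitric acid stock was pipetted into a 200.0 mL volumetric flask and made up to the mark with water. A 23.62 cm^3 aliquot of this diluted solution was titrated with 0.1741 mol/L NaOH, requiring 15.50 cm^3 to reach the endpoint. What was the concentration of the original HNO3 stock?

n(NaOH) = 0.1741 x 0.01550 = 0.002699 mol.
n(HNO3) in the aliquot = 0.002699 mol.
[diluted HNO3] = 0.002699 / 0.02362 = 0.1142 M.
Dilution factor = 200.0/7.580 = 26.39, so [stock] = 0.1142 x 26.39 = 3.01 M.

3.01 M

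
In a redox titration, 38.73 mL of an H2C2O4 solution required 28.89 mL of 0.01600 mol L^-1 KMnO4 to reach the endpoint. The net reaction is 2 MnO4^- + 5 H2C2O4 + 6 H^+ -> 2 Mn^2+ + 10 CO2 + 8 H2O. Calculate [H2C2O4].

n(KMnO4) = 0.01600 x 0.02889 = 0.0004622 mol.
From the balanced equation, 2 mol KMnO4 reacts with 5 mol H2C2O4, so n(H2C2O4) = 0.0004622 x 5/2 = 0.001156 mol.
[H2C2O4] = 0.001156 / 0.03873 L = 0.0298 M.

0.0298 M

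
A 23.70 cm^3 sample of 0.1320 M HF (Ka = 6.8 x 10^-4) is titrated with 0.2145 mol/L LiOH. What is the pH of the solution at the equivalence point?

n(HF) = 0.1320 x 0.02370 = 0.003128 mol; V(LiOH) at equivalence = 0.003128/0.2145 = 0.01458 L.
At equivalence all the acid is converted to F-; total volume = 0.02370 + 0.01458 = 0.03828 L, so [F-] = 0.003128/0.03828 = 0.08171 M.
Kb = Kw/Ka = 1.0e-14 / 6.8 x 10^-4 = 1.47e-11.
[OH^-] = sqrt(Kb x [F-]) = sqrt(1.47e-11 x 0.08171) = 1.10e-6 M.
pOH = 5.96, so pH = 14.00 - 5.96 = 8.04.

8.04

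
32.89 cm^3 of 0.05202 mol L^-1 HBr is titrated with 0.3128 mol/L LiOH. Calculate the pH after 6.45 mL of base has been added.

11.89

n(acid) = 0.05202 x 0.03289 = 0.001711 mol; n(LiOH) added = 0.3128 x 0.006450 = 0.002018 mol.
Base is in excess by 0.002018 - 0.001711 = 0.0003066 mol in a total volume of 0.03934 L.
[OH^-] = 0.0003066/0.03934 = 0.007794 M, so pOH = 2.11 and pH = 14.00 - 2.11 = 11.89.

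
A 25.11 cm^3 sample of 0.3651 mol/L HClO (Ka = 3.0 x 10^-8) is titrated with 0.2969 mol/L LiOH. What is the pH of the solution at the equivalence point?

n(HClO) = 0.3651 x 0.02511 = 0.009168 mol; V(LiOH) at equivalence = 0.009168/0.2969 = 0.03088 L.
At equivalence all the acid is converted to ClO-; total volume = 0.02511 + 0.03088 = 0.05599 L, so [ClO-] = 0.009168/0.05599 = 0.1637 M.
Kb = Kw/Ka = 1.0e-14 / 3.0 x 10^-8 = 3.33e-7.
[OH^-] = sqrt(Kb x [ClO-]) = sqrt(3.33e-7 x 0.1637) = 0.000234 M.
pOH = 3.63, so pH = 14.00 - 3.63 = 10.37.

10.37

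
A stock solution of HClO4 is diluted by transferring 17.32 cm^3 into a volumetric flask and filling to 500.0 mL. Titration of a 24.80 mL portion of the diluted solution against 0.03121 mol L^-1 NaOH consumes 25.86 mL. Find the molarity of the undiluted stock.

0.939 M

n(NaOH) = 0.03121 x 0.02586 = 0.0008071 mol.
n(HClO4) in the aliquot = 0.0008071 mol.
[diluted HClO4] = 0.0008071 / 0.02480 = 0.03254 M.
Dilution factor = 500.0/17.32 = 28.87, so [stock] = 0.03254 x 28.87 = 0.939 M.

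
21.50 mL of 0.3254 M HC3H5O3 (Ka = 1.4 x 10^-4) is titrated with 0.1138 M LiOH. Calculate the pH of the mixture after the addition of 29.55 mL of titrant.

3.82

Initial n(HC3H5O3) = 0.3254 x 0.02150 = 0.006996 mol.
n(LiOH) added = 0.1138 x 0.02955 = 0.003363 mol, converting that many moles of HC3H5O3 to C3H5O3-.
Remaining n(HC3H5O3) = 0.003633 mol; n(C3H5O3-) = 0.003363 mol.
By Henderson-Hasselbalch, pH = pKa + log([A^-]/[HA]) = 3.85 + log(0.003363/0.003633) = 3.85 + (-0.03) = 3.82.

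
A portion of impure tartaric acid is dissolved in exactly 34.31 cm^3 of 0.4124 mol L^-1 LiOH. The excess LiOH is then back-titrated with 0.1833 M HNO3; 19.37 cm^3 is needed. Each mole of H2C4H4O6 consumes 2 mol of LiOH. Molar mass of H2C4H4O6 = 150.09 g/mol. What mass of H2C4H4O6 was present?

Total n(LiOH) added = 0.4124 x 0.03431 = 0.01415 mol.
n(HNO3) used = 0.1833 x 0.01937 = 0.003551 mol, which equals the excess n(LiOH).
So n(LiOH) consumed by the sample = 0.01415 - 0.003551 = 0.01060 mol.
n(H2C4H4O6) = 0.01060 / 2 = 0.005299 mol.
mass = 0.005299 mol x 150.09 g/mol = 0.795 g.

0.795 g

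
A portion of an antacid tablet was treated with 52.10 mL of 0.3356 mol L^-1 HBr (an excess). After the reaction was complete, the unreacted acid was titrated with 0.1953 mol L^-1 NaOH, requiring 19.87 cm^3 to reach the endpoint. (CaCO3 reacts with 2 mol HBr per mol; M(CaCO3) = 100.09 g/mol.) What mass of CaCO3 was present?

Total n(HBr) added = 0.3356 x 0.05210 = 0.01748 mol.
n(NaOH) used = 0.1953 x 0.01987 = 0.003881 mol, which equals the excess n(HBr).
So n(HBr) consumed by the sample = 0.01748 - 0.003881 = 0.01360 mol.
n(CaCO3) = 0.01360 / 2 = 0.006802 mol.
mass = 0.006802 mol x 100.09 g/mol = 0.681 g.

0.681 g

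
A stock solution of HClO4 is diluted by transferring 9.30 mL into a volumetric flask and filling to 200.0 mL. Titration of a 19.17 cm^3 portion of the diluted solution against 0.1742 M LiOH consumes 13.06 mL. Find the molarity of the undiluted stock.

n(LiOH) = 0.1742 x 0.01306 = 0.002275 mol.
n(HClO4) in the aliquot = 0.002275 mol.
[diluted HClO4] = 0.002275 / 0.01917 = 0.1187 M.
Dilution factor = 200.0/9.300 = 21.51, so [stock] = 0.1187 x 21.51 = 2.55 M.

2.55 M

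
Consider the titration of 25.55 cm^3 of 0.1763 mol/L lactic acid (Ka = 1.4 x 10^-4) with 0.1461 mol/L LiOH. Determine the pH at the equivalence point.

8.38

n(HC3H5O3) = 0.1763 x 0.02555 = 0.004504 mol; V(LiOH) at equivalence = 0.004504/0.1461 = 0.03083 L.
At equivalence all the acid is converted to C3H5O3-; total volume = 0.02555 + 0.03083 = 0.05638 L, so [C3H5O3-] = 0.004504/0.05638 = 0.07989 M.
Kb = Kw/Ka = 1.0e-14 / 1.4 x 10^-4 = 7.14e-11.
[OH^-] = sqrt(Kb x [C3H5O3-]) = sqrt(7.14e-11 x 0.07989) = 2.39e-6 M.
pOH = 5.62, so pH = 14.00 - 5.62 = 8.38.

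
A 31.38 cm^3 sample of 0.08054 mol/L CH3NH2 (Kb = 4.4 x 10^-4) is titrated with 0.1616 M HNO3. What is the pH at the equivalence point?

n(CH3NH2) = 0.08054 x 0.03138 = 0.002527 mol; V(HNO3) at equivalence = 0.002527/0.1616 = 0.01564 L.
At equivalence the base is fully converted to CH3NH3+; total volume = 0.04702 L, so [CH3NH3+] = 0.002527/0.04702 = 0.05375 M.
Ka(CH3NH3+) = Kw/Kb = 1.0e-14 / 4.4 x 10^-4 = 2.27e-11.
[H^+] = sqrt(Ka x [CH3NH3+]) = sqrt(2.27e-11 x 0.05375) = 1.11e-6 M.
pH = -log(1.11e-6) = 5.96.

5.96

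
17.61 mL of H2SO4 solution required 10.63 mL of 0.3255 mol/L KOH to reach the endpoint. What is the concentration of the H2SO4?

n(KOH) delivered = 0.3255 x 0.01063 = 0.003460 mol.
The reaction is 1 H2SO4 + 2 KOH, so n(H2SO4) = 0.003460 x 1/2 = 0.001730 mol.
[H2SO4] = 0.001730 mol / 0.01761 L = 0.0982 M.

0.0982 M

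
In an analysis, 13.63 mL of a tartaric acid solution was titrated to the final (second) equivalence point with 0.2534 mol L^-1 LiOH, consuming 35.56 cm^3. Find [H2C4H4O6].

0.331 M

n(LiOH) = 0.2534 x 0.03556 = 0.009011 mol.
At the final (second) equivalence point, 2 mol OH^- react per mol H2C4H4O6, so n(H2C4H4O6) = 0.009011 / 2 = 0.004505 mol.
[H2C4H4O6] = 0.004505 / 0.01363 L = 0.331 M.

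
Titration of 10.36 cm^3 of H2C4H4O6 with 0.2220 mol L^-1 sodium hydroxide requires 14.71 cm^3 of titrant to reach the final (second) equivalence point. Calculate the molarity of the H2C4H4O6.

0.158 M

n(NaOH) = 0.2220 x 0.01471 = 0.003266 mol.
At the final (second) equivalence point, 2 mol OH^- react per mol H2C4H4O6, so n(H2C4H4O6) = 0.003266 / 2 = 0.001633 mol.
[H2C4H4O6] = 0.001633 / 0.01036 L = 0.158 M.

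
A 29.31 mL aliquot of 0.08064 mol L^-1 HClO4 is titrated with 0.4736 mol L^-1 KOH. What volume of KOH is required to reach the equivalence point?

n(HClO4) = 0.08064 mol/L x 0.02931 L = 0.002364 mol.
At equivalence n(KOH) = n(HClO4) = 0.002364 mol.
V(KOH) = 0.002364 / 0.4736 = 0.004991 L = 4.99 mL.

4.99 mL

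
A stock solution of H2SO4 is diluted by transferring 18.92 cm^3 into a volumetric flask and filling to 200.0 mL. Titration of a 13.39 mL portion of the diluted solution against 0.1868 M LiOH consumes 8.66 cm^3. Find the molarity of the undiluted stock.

n(LiOH) = 0.1868 x 0.008660 = 0.001618 mol.
n(H2SO4) in the aliquot = 0.001618 x 1/2 = 0.0008088 mol.
[diluted H2SO4] = 0.0008088 / 0.01339 = 0.06041 M.
Dilution factor = 200.0/18.92 = 10.57, so [stock] = 0.06041 x 10.57 = 0.639 M.

0.639 M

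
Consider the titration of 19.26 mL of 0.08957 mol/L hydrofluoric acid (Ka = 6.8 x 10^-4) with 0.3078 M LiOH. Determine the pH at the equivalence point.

n(HF) = 0.08957 x 0.01926 = 0.001725 mol; V(LiOH) at equivalence = 0.001725/0.3078 = 0.005605 L.
At equivalence all the acid is converted to F-; total volume = 0.01926 + 0.005605 = 0.02486 L, so [F-] = 0.001725/0.02486 = 0.06938 M.
Kb = Kw/Ka = 1.0e-14 / 6.8 x 10^-4 = 1.47e-11.
[OH^-] = sqrt(Kb x [F-]) = sqrt(1.47e-11 x 0.06938) = 1.01e-6 M.
pOH = 6.00, so pH = 14.00 - 6.00 = 8.00.

8.00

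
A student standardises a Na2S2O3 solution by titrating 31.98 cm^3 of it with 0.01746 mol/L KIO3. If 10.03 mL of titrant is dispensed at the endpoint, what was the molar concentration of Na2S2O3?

0.0329 M

n(KIO3) = 0.01746 x 0.01003 = 0.0001751 mol.
From the balanced equation, 1 mol KIO3 reacts with 6 mol Na2S2O3, so n(Na2S2O3) = 0.0001751 x 6/1 = 0.001051 mol.
[Na2S2O3] = 0.001051 / 0.03198 L = 0.0329 M.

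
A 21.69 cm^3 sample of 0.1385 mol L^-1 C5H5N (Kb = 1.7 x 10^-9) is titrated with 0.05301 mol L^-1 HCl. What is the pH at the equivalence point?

3.32

n(C5H5N) = 0.1385 x 0.02169 = 0.003004 mol; V(HCl) at equivalence = 0.003004/0.05301 = 0.05667 L.
At equivalence the base is fully converted to C5H5NH+; total volume = 0.07836 L, so [C5H5NH+] = 0.003004/0.07836 = 0.03834 M.
Ka(C5H5NH+) = Kw/Kb = 1.0e-14 / 1.7 x 10^-9 = 5.88e-6.
[H^+] = sqrt(Ka x [C5H5NH+]) = sqrt(5.88e-6 x 0.03834) = 0.000475 M.
pH = -log(0.000475) = 3.32.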